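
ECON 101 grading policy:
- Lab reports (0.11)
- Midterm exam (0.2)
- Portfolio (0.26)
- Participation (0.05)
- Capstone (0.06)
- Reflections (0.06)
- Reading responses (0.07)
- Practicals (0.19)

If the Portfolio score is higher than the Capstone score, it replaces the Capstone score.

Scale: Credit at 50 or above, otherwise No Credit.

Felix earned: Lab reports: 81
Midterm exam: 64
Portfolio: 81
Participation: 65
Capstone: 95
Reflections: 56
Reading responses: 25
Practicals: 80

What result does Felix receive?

Portfolio (81) ≤ Capstone (95), so Capstone stays at 95.
Weighted total:
  Lab reports 81 × 0.11 = 8.91
  Midterm exam 64 × 0.2 = 12.8
  Portfolio 81 × 0.26 = 21.06
  Participation 65 × 0.05 = 3.25
  Capstone 95 × 0.06 = 5.7
  Reflections 56 × 0.06 = 3.36
  Reading responses 25 × 0.07 = 1.75
  Practicals 80 × 0.19 = 15.2
Sum = 72.03
72.03 ≥ 50 → Credit

Credit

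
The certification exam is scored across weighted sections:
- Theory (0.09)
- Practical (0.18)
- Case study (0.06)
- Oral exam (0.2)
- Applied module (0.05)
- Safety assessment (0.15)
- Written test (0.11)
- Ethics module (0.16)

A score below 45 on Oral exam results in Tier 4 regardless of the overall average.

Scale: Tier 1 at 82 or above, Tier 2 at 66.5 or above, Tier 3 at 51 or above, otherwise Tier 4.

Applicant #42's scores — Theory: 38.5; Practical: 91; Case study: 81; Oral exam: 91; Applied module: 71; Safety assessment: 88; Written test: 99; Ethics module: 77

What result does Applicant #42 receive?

Oral exam score 91 ≥ 45: minimum met.
Weighted total:
  Theory 38.5 × 0.09 = 3.465
  Practical 91 × 0.18 = 16.38
  Case study 81 × 0.06 = 4.86
  Oral exam 91 × 0.2 = 18.2
  Applied module 71 × 0.05 = 3.55
  Safety assessment 88 × 0.15 = 13.2
  Written test 99 × 0.11 = 10.89
  Ethics module 77 × 0.16 = 12.32
Sum = 82.865
82.865 ≥ 82 → Tier 1

Tier 1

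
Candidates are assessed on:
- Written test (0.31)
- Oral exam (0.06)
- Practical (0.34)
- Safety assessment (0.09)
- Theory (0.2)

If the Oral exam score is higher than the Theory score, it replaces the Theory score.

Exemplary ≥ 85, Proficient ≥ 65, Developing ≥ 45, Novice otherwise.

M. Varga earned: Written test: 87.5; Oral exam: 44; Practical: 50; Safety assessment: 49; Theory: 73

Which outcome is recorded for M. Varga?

Proficient

Oral exam (44) ≤ Theory (73), so Theory stays at 73.
Weighted total:
  Written test 87.5 × 0.31 = 27.125
  Oral exam 44 × 0.06 = 2.64
  Practical 50 × 0.34 = 17
  Safety assessment 49 × 0.09 = 4.41
  Theory 73 × 0.2 = 14.6
Sum = 65.775
65.775 is ≥ 65 and < 85 → Proficient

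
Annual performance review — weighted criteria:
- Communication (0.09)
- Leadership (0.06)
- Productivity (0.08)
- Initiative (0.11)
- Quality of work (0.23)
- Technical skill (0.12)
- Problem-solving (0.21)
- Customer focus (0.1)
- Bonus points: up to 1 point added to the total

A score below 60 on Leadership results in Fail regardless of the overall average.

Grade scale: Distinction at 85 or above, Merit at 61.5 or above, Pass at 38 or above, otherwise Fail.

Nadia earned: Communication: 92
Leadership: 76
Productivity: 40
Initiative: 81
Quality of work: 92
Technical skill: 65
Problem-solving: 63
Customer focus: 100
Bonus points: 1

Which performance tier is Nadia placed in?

Merit

Leadership score 76 ≥ 60: minimum met.
Weighted total:
  Communication 92 × 0.09 = 8.28
  Leadership 76 × 0.06 = 4.56
  Productivity 40 × 0.08 = 3.2
  Initiative 81 × 0.11 = 8.91
  Quality of work 92 × 0.23 = 21.16
  Technical skill 65 × 0.12 = 7.8
  Problem-solving 63 × 0.21 = 13.23
  Customer focus 100 × 0.1 = 10
Sum = 77.14
Bonus points: 77.14 + 1 = 78.14
78.14 is ≥ 61.5 and < 85 → Merit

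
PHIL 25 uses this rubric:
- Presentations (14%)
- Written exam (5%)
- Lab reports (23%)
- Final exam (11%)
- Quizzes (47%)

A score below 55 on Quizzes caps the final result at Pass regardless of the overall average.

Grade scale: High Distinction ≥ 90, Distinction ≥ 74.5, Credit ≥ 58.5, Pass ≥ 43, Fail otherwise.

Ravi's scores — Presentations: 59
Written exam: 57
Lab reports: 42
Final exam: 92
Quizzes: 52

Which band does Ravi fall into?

Quizzes score 52 < 55: minimum not met.
Weighted total:
  Presentations 59 × 0.14 = 8.26
  Written exam 57 × 0.05 = 2.85
  Lab reports 42 × 0.23 = 9.66
  Final exam 92 × 0.11 = 10.12
  Quizzes 52 × 0.47 = 24.44
Sum = 55.33
55.33 would be Pass; cap at Pass applies → Pass.

Pass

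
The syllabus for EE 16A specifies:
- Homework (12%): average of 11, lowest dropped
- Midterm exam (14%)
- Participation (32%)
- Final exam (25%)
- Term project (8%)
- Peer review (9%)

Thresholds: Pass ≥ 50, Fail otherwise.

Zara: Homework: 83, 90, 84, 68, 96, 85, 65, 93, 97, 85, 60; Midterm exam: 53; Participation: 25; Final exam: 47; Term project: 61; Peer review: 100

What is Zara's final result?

Pass

Homework: drop 60 → average of remaining 10 = 846/10 = 84.6
Weighted total:
  Homework 84.6 × 0.12 = 10.152
  Midterm exam 53 × 0.14 = 7.42
  Participation 25 × 0.32 = 8
  Final exam 47 × 0.25 = 11.75
  Term project 61 × 0.08 = 4.88
  Peer review 100 × 0.09 = 9
Sum = 51.202
51.202 ≥ 50 → Pass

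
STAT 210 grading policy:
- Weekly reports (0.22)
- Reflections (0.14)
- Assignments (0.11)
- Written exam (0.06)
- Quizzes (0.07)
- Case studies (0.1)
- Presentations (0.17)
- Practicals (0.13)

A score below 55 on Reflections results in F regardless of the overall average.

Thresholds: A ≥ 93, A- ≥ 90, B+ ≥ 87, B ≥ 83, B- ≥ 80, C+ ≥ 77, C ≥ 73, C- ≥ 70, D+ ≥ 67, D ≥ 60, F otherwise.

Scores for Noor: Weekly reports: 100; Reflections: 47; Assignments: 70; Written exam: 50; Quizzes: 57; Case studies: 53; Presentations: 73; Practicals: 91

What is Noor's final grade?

F

Reflections score 47 < 55: minimum not met.
Weighted total:
  Weekly reports 100 × 0.22 = 22
  Reflections 47 × 0.14 = 6.58
  Assignments 70 × 0.11 = 7.7
  Written exam 50 × 0.06 = 3
  Quizzes 57 × 0.07 = 3.99
  Case studies 53 × 0.1 = 5.3
  Presentations 73 × 0.17 = 12.41
  Practicals 91 × 0.13 = 11.83
Sum = 72.81
Because the Reflections minimum was not met, the result is F.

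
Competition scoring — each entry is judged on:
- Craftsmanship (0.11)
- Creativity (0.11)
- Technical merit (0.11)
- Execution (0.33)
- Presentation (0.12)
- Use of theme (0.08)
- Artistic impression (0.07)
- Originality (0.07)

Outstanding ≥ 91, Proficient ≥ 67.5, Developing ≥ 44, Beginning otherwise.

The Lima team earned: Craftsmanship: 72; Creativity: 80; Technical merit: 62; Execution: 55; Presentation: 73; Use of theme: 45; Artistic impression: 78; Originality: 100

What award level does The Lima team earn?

Developing

Weighted total:
  Craftsmanship 72 × 0.11 = 7.92
  Creativity 80 × 0.11 = 8.8
  Technical merit 62 × 0.11 = 6.82
  Execution 55 × 0.33 = 18.15
  Presentation 73 × 0.12 = 8.76
  Use of theme 45 × 0.08 = 3.6
  Artistic impression 78 × 0.07 = 5.46
  Originality 100 × 0.07 = 7
Sum = 66.51
66.51 is ≥ 44 and < 67.5 → Developing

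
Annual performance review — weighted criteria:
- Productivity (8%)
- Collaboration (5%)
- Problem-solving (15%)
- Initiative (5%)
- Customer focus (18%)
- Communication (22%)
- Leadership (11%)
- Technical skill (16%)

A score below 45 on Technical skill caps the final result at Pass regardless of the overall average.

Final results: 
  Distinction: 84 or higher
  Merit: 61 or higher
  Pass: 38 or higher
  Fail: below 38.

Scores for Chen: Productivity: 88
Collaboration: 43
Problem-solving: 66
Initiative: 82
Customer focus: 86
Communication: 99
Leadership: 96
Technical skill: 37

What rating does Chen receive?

Technical skill score 37 < 45: minimum not met.
Weighted total:
  Productivity 88 × 0.08 = 7.04
  Collaboration 43 × 0.05 = 2.15
  Problem-solving 66 × 0.15 = 9.9
  Initiative 82 × 0.05 = 4.1
  Customer focus 86 × 0.18 = 15.48
  Communication 99 × 0.22 = 21.78
  Leadership 96 × 0.11 = 10.56
  Technical skill 37 × 0.16 = 5.92
Sum = 76.93
76.93 would be Merit; cap at Pass applies → Pass.

Pass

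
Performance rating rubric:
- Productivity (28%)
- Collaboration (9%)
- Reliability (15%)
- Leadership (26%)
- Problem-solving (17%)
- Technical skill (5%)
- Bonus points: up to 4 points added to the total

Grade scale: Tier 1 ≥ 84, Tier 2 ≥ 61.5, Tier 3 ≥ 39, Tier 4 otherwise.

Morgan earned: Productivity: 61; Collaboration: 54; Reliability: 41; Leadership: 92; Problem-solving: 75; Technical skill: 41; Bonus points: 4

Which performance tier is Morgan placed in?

Tier 2

Weighted total:
  Productivity 61 × 0.28 = 17.08
  Collaboration 54 × 0.09 = 4.86
  Reliability 41 × 0.15 = 6.15
  Leadership 92 × 0.26 = 23.92
  Problem-solving 75 × 0.17 = 12.75
  Technical skill 41 × 0.05 = 2.05
Sum = 66.81
Bonus points: 66.81 + 4 = 70.81
70.81 is ≥ 61.5 and < 84 → Tier 2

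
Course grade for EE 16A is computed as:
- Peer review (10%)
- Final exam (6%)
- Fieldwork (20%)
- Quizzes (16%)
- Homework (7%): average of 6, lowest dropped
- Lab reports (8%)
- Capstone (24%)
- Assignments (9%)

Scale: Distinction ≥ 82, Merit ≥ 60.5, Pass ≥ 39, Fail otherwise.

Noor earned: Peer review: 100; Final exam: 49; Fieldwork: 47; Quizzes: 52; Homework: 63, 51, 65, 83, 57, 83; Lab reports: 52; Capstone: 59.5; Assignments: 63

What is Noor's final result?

Pass

Homework: drop 51 → average of remaining 5 = 351/5 = 70.2
Weighted total:
  Peer review 100 × 0.1 = 10
  Final exam 49 × 0.06 = 2.94
  Fieldwork 47 × 0.2 = 9.4
  Quizzes 52 × 0.16 = 8.32
  Homework 70.2 × 0.07 = 4.914
  Lab reports 52 × 0.08 = 4.16
  Capstone 59.5 × 0.24 = 14.28
  Assignments 63 × 0.09 = 5.67
Sum = 59.684
59.684 is ≥ 39 and < 60.5 → Pass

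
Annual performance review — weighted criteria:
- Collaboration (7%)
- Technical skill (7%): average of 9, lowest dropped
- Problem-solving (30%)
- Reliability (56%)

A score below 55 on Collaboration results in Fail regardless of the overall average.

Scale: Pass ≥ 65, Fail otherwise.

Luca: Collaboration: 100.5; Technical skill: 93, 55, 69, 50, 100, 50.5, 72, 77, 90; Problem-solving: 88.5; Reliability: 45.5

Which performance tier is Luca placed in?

Fail

Technical skill: drop 50 → average of remaining 8 = 606.5/8 = 75.8125
Collaboration score 100.5 ≥ 55: minimum met.
Weighted total:
  Collaboration 100.5 × 0.07 = 7.035
  Technical skill 75.8125 × 0.07 = 5.306875
  Problem-solving 88.5 × 0.3 = 26.55
  Reliability 45.5 × 0.56 = 25.48
Sum = 64.371875
64.371875 < 65 → Fail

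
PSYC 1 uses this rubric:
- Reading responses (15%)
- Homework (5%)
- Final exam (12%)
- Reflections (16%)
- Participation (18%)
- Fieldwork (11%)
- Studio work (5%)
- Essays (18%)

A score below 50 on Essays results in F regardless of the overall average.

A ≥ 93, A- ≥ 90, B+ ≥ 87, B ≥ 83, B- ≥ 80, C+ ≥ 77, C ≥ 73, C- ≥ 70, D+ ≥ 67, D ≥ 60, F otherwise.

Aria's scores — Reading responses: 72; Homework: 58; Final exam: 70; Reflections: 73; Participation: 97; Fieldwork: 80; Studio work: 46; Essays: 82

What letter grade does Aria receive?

Essays score 82 ≥ 50: minimum met.
Weighted total:
  Reading responses 72 × 0.15 = 10.8
  Homework 58 × 0.05 = 2.9
  Final exam 70 × 0.12 = 8.4
  Reflections 73 × 0.16 = 11.68
  Participation 97 × 0.18 = 17.46
  Fieldwork 80 × 0.11 = 8.8
  Studio work 46 × 0.05 = 2.3
  Essays 82 × 0.18 = 14.76
Sum = 77.1
77.1 is ≥ 77 and < 80 → C+

C+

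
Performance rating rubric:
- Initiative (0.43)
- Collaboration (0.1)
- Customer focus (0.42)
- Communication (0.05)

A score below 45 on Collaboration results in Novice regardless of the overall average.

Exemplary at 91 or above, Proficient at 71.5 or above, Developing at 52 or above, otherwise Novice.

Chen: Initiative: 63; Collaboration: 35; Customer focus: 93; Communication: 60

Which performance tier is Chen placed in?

Collaboration score 35 < 45: minimum not met.
Weighted total:
  Initiative 63 × 0.43 = 27.09
  Collaboration 35 × 0.1 = 3.5
  Customer focus 93 × 0.42 = 39.06
  Communication 60 × 0.05 = 3
Sum = 72.65
Because the Collaboration minimum was not met, the result is Novice.

Novice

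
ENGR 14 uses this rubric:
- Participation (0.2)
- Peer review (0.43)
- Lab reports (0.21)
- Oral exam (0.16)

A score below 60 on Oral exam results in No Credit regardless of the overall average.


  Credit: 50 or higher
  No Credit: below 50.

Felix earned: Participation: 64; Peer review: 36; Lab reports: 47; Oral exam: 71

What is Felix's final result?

No Credit

Oral exam score 71 ≥ 60: minimum met.
Weighted total:
  Participation 64 × 0.2 = 12.8
  Peer review 36 × 0.43 = 15.48
  Lab reports 47 × 0.21 = 9.87
  Oral exam 71 × 0.16 = 11.36
Sum = 49.51
49.51 < 50 → No Credit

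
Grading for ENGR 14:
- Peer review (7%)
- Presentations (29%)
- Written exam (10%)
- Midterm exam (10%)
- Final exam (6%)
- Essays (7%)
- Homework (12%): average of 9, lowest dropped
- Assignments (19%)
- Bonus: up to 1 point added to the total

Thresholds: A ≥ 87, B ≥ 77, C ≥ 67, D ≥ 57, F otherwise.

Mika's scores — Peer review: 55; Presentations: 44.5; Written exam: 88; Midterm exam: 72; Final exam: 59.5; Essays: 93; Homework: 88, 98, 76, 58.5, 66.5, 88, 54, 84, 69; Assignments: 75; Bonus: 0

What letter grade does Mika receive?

Homework: drop 54 → average of remaining 8 = 628/8 = 78.5
Weighted total:
  Peer review 55 × 0.07 = 3.85
  Presentations 44.5 × 0.29 = 12.905
  Written exam 88 × 0.1 = 8.8
  Midterm exam 72 × 0.1 = 7.2
  Final exam 59.5 × 0.06 = 3.57
  Essays 93 × 0.07 = 6.51
  Homework 78.5 × 0.12 = 9.42
  Assignments 75 × 0.19 = 14.25
Sum = 66.505
Bonus: 66.505 + 0 = 66.505
66.505 is ≥ 57 and < 67 → D

D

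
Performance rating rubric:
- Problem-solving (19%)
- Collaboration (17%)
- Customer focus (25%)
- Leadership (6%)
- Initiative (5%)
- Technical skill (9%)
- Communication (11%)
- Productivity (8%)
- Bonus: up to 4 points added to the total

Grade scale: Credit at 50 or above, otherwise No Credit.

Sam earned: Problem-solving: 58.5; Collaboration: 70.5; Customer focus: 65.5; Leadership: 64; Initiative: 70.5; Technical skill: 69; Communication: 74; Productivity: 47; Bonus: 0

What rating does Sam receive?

Weighted total:
  Problem-solving 58.5 × 0.19 = 11.115
  Collaboration 70.5 × 0.17 = 11.985
  Customer focus 65.5 × 0.25 = 16.375
  Leadership 64 × 0.06 = 3.84
  Initiative 70.5 × 0.05 = 3.525
  Technical skill 69 × 0.09 = 6.21
  Communication 74 × 0.11 = 8.14
  Productivity 47 × 0.08 = 3.76
Sum = 64.95
Bonus: 64.95 + 0 = 64.95
64.95 ≥ 50 → Credit

Credit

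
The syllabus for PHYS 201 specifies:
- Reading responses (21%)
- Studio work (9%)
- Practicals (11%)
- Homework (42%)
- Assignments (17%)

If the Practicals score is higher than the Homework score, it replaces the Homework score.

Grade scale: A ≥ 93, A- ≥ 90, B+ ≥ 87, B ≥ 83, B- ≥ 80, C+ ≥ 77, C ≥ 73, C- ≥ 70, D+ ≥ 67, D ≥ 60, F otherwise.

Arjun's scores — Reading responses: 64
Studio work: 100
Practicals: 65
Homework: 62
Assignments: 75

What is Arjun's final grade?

D+

Practicals (65) > Homework (62), so Homework counts as 65.
Weighted total:
  Reading responses 64 × 0.21 = 13.44
  Studio work 100 × 0.09 = 9
  Practicals 65 × 0.11 = 7.15
  Homework 65 × 0.42 = 27.3
  Assignments 75 × 0.17 = 12.75
Sum = 69.64
69.64 is ≥ 67 and < 70 → D+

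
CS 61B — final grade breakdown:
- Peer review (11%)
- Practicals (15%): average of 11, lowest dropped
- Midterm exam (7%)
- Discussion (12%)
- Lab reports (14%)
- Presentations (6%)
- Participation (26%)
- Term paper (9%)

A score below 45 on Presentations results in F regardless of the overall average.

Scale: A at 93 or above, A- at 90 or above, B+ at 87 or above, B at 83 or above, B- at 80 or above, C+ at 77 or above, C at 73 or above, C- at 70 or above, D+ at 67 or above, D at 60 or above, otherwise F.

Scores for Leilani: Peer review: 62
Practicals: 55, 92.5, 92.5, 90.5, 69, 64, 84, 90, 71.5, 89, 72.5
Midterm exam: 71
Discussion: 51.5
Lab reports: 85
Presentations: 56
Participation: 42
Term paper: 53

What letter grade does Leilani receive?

D

Practicals: drop 55 → average of remaining 10 = 815.5/10 = 81.55
Presentations score 56 ≥ 45: minimum met.
Weighted total:
  Peer review 62 × 0.11 = 6.82
  Practicals 81.55 × 0.15 = 12.2325
  Midterm exam 71 × 0.07 = 4.97
  Discussion 51.5 × 0.12 = 6.18
  Lab reports 85 × 0.14 = 11.9
  Presentations 56 × 0.06 = 3.36
  Participation 42 × 0.26 = 10.92
  Term paper 53 × 0.09 = 4.77
Sum = 61.1525
61.1525 is ≥ 60 and < 67 → D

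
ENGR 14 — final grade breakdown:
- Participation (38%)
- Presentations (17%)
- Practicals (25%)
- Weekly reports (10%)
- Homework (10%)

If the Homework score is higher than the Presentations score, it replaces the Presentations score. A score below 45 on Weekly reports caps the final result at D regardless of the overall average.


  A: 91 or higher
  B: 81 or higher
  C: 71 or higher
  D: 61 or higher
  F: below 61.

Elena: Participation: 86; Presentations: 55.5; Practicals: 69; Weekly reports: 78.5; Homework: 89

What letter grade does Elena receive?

Homework (89) > Presentations (55.5), so Presentations counts as 89.
Weekly reports score 78.5 ≥ 45: minimum met.
Weighted total:
  Participation 86 × 0.38 = 32.68
  Presentations 89 × 0.17 = 15.13
  Practicals 69 × 0.25 = 17.25
  Weekly reports 78.5 × 0.1 = 7.85
  Homework 89 × 0.1 = 8.9
Sum = 81.81
81.81 is ≥ 81 and < 91 → B

B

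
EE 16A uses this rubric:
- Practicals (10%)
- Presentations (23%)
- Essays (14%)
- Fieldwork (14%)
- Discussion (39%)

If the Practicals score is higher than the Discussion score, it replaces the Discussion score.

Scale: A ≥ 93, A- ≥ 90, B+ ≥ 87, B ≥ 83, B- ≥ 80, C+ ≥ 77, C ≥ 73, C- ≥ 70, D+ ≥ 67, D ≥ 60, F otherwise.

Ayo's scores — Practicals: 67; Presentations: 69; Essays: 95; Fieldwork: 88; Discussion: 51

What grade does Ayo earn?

Practicals (67) > Discussion (51), so Discussion counts as 67.
Weighted total:
  Practicals 67 × 0.1 = 6.7
  Presentations 69 × 0.23 = 15.87
  Essays 95 × 0.14 = 13.3
  Fieldwork 88 × 0.14 = 12.32
  Discussion 67 × 0.39 = 26.13
Sum = 74.32
74.32 is ≥ 73 and < 77 → C

C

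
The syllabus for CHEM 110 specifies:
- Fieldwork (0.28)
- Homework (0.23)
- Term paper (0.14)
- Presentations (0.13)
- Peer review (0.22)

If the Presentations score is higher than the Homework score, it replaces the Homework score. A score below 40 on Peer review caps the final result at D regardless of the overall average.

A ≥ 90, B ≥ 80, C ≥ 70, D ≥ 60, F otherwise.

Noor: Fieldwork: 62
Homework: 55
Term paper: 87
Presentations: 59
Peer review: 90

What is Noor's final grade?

C

Presentations (59) > Homework (55), so Homework counts as 59.
Peer review score 90 ≥ 40: minimum met.
Weighted total:
  Fieldwork 62 × 0.28 = 17.36
  Homework 59 × 0.23 = 13.57
  Term paper 87 × 0.14 = 12.18
  Presentations 59 × 0.13 = 7.67
  Peer review 90 × 0.22 = 19.8
Sum = 70.58
70.58 is ≥ 70 and < 80 → C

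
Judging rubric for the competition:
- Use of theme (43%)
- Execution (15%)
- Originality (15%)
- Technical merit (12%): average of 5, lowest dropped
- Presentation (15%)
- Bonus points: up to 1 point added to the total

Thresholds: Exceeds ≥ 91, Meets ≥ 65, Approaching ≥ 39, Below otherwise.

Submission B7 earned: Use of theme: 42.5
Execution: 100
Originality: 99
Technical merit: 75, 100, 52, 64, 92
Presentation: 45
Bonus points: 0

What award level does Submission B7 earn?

Approaching

Technical merit: drop 52 → average of remaining 4 = 331/4 = 82.75
Weighted total:
  Use of theme 42.5 × 0.43 = 18.275
  Execution 100 × 0.15 = 15
  Originality 99 × 0.15 = 14.85
  Technical merit 82.75 × 0.12 = 9.93
  Presentation 45 × 0.15 = 6.75
Sum = 64.805
Bonus points: 64.805 + 0 = 64.805
64.805 is ≥ 39 and < 65 → Approaching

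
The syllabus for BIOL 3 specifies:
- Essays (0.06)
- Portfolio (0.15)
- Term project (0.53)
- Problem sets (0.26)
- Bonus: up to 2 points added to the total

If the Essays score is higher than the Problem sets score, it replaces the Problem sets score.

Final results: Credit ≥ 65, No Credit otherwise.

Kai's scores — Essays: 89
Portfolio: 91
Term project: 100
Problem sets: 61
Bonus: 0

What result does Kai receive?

Essays (89) > Problem sets (61), so Problem sets counts as 89.
Weighted total:
  Essays 89 × 0.06 = 5.34
  Portfolio 91 × 0.15 = 13.65
  Term project 100 × 0.53 = 53
  Problem sets 89 × 0.26 = 23.14
Sum = 95.13
Bonus: 95.13 + 0 = 95.13
95.13 ≥ 65 → Credit

Credit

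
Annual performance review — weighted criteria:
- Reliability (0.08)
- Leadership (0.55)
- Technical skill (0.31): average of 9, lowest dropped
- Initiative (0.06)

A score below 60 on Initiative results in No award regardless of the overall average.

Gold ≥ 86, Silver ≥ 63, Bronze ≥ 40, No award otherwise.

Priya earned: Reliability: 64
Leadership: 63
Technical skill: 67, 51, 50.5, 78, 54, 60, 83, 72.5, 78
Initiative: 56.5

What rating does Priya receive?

Technical skill: drop 50.5 → average of remaining 8 = 543.5/8 = 67.9375
Initiative score 56.5 < 60: minimum not met.
Weighted total:
  Reliability 64 × 0.08 = 5.12
  Leadership 63 × 0.55 = 34.65
  Technical skill 67.9375 × 0.31 = 21.060625
  Initiative 56.5 × 0.06 = 3.39
Sum = 64.220625
Because the Initiative minimum was not met, the result is No award.

No award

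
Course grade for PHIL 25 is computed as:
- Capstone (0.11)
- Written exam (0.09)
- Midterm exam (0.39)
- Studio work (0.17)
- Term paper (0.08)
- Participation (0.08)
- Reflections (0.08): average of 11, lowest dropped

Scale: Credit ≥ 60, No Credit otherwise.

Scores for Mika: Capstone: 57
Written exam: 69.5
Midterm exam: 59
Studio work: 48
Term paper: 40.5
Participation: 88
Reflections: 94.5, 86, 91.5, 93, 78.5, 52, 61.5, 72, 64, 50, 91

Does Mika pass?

Credit

Reflections: drop 50 → average of remaining 10 = 784/10 = 78.4
Weighted total:
  Capstone 57 × 0.11 = 6.27
  Written exam 69.5 × 0.09 = 6.255
  Midterm exam 59 × 0.39 = 23.01
  Studio work 48 × 0.17 = 8.16
  Term paper 40.5 × 0.08 = 3.24
  Participation 88 × 0.08 = 7.04
  Reflections 78.4 × 0.08 = 6.272
Sum = 60.247
60.247 ≥ 60 → Credit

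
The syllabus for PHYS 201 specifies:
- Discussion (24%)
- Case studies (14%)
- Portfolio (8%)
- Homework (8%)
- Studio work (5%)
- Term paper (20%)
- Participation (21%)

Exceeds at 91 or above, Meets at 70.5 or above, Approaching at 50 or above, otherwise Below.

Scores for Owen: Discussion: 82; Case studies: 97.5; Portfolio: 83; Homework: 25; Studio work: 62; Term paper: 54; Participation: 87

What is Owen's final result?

Meets

Weighted total:
  Discussion 82 × 0.24 = 19.68
  Case studies 97.5 × 0.14 = 13.65
  Portfolio 83 × 0.08 = 6.64
  Homework 25 × 0.08 = 2
  Studio work 62 × 0.05 = 3.1
  Term paper 54 × 0.2 = 10.8
  Participation 87 × 0.21 = 18.27
Sum = 74.14
74.14 is ≥ 70.5 and < 91 → Meets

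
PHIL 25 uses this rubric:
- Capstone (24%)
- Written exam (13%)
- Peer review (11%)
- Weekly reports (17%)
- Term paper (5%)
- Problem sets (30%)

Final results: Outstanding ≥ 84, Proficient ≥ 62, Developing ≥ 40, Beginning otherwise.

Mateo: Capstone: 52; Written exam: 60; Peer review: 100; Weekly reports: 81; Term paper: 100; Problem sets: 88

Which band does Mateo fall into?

Weighted total:
  Capstone 52 × 0.24 = 12.48
  Written exam 60 × 0.13 = 7.8
  Peer review 100 × 0.11 = 11
  Weekly reports 81 × 0.17 = 13.77
  Term paper 100 × 0.05 = 5
  Problem sets 88 × 0.3 = 26.4
Sum = 76.45
76.45 is ≥ 62 and < 84 → Proficient

Proficient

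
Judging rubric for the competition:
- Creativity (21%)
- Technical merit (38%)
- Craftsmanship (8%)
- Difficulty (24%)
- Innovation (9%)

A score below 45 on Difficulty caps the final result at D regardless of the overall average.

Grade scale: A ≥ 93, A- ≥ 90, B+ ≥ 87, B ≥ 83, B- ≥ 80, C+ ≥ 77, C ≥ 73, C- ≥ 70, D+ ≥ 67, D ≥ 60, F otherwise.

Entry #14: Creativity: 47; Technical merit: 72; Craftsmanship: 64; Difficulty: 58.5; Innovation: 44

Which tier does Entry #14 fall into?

D

Difficulty score 58.5 ≥ 45: minimum met.
Weighted total:
  Creativity 47 × 0.21 = 9.87
  Technical merit 72 × 0.38 = 27.36
  Craftsmanship 64 × 0.08 = 5.12
  Difficulty 58.5 × 0.24 = 14.04
  Innovation 44 × 0.09 = 3.96
Sum = 60.35
60.35 is ≥ 60 and < 67 → D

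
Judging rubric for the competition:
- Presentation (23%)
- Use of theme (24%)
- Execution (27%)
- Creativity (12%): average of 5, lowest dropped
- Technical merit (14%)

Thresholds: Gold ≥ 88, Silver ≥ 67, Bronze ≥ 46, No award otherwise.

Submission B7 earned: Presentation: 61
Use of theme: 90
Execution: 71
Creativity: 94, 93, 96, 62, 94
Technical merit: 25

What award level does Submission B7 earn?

Creativity: drop 62 → average of remaining 4 = 377/4 = 94.25
Weighted total:
  Presentation 61 × 0.23 = 14.03
  Use of theme 90 × 0.24 = 21.6
  Execution 71 × 0.27 = 19.17
  Creativity 94.25 × 0.12 = 11.31
  Technical merit 25 × 0.14 = 3.5
Sum = 69.61
69.61 is ≥ 67 and < 88 → Silver

Silver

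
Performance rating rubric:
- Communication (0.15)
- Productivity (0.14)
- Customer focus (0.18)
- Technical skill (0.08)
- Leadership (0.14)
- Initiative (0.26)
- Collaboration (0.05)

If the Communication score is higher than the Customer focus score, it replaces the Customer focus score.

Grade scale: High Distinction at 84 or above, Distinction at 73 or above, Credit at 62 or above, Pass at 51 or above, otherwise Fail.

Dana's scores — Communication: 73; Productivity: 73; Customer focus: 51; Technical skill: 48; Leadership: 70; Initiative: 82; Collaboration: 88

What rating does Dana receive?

Distinction

Communication (73) > Customer focus (51), so Customer focus counts as 73.
Weighted total:
  Communication 73 × 0.15 = 10.95
  Productivity 73 × 0.14 = 10.22
  Customer focus 73 × 0.18 = 13.14
  Technical skill 48 × 0.08 = 3.84
  Leadership 70 × 0.14 = 9.8
  Initiative 82 × 0.26 = 21.32
  Collaboration 88 × 0.05 = 4.4
Sum = 73.67
73.67 is ≥ 73 and < 84 → Distinction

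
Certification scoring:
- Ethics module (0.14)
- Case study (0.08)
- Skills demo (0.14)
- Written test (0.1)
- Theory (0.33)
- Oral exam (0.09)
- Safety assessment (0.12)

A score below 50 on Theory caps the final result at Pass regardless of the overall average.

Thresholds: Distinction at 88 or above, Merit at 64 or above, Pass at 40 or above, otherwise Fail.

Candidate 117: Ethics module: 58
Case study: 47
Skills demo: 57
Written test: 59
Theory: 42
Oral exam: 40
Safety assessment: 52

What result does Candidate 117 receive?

Theory score 42 < 50: minimum not met.
Weighted total:
  Ethics module 58 × 0.14 = 8.12
  Case study 47 × 0.08 = 3.76
  Skills demo 57 × 0.14 = 7.98
  Written test 59 × 0.1 = 5.9
  Theory 42 × 0.33 = 13.86
  Oral exam 40 × 0.09 = 3.6
  Safety assessment 52 × 0.12 = 6.24
Sum = 49.46
49.46 would be Pass; cap at Pass applies → Pass.

Pass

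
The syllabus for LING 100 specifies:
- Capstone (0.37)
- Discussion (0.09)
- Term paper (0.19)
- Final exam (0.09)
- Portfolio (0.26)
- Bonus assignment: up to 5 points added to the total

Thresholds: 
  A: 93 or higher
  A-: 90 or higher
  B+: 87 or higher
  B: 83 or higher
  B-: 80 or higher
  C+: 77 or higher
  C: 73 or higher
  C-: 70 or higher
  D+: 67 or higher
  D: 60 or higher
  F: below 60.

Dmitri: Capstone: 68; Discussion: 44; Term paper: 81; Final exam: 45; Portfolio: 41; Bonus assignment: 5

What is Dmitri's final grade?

Weighted total:
  Capstone 68 × 0.37 = 25.16
  Discussion 44 × 0.09 = 3.96
  Term paper 81 × 0.19 = 15.39
  Final exam 45 × 0.09 = 4.05
  Portfolio 41 × 0.26 = 10.66
Sum = 59.22
Bonus assignment: 59.22 + 5 = 64.22
64.22 is ≥ 60 and < 67 → D

D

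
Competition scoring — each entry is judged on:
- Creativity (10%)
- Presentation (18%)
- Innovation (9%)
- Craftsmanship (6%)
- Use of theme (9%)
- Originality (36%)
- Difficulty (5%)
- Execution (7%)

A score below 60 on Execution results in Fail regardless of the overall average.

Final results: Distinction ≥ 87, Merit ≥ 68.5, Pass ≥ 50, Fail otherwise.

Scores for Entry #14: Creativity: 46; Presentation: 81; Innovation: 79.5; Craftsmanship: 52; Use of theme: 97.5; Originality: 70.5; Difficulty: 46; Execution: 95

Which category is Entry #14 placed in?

Merit

Execution score 95 ≥ 60: minimum met.
Weighted total:
  Creativity 46 × 0.1 = 4.6
  Presentation 81 × 0.18 = 14.58
  Innovation 79.5 × 0.09 = 7.155
  Craftsmanship 52 × 0.06 = 3.12
  Use of theme 97.5 × 0.09 = 8.775
  Originality 70.5 × 0.36 = 25.38
  Difficulty 46 × 0.05 = 2.3
  Execution 95 × 0.07 = 6.65
Sum = 72.56
72.56 is ≥ 68.5 and < 87 → Merit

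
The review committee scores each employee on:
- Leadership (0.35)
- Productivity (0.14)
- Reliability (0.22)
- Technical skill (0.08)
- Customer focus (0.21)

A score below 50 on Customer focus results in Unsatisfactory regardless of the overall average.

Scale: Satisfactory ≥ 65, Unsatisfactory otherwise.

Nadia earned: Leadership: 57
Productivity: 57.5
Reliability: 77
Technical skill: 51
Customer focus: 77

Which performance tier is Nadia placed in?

Customer focus score 77 ≥ 50: minimum met.
Weighted total:
  Leadership 57 × 0.35 = 19.95
  Productivity 57.5 × 0.14 = 8.05
  Reliability 77 × 0.22 = 16.94
  Technical skill 51 × 0.08 = 4.08
  Customer focus 77 × 0.21 = 16.17
Sum = 65.19
65.19 ≥ 65 → Satisfactory

Satisfactory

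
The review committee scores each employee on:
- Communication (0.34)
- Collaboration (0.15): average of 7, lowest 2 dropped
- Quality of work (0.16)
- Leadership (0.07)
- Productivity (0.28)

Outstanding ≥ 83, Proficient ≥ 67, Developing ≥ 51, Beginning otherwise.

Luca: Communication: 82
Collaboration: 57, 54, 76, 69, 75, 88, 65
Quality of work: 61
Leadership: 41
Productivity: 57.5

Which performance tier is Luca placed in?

Collaboration: drop 54, 57 → average of remaining 5 = 373/5 = 74.6
Weighted total:
  Communication 82 × 0.34 = 27.88
  Collaboration 74.6 × 0.15 = 11.19
  Quality of work 61 × 0.16 = 9.76
  Leadership 41 × 0.07 = 2.87
  Productivity 57.5 × 0.28 = 16.1
Sum = 67.8
67.8 is ≥ 67 and < 83 → Proficient

Proficient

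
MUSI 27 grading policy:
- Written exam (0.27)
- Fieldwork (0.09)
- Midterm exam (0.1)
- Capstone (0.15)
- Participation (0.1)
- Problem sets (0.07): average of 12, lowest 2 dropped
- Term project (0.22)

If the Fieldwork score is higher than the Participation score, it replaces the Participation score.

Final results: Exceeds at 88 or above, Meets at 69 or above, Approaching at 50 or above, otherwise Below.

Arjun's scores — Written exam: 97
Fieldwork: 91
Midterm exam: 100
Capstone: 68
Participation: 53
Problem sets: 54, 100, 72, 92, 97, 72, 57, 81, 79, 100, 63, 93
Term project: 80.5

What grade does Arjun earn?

Problem sets: drop 54, 57 → average of remaining 10 = 849/10 = 84.9
Fieldwork (91) > Participation (53), so Participation counts as 91.
Weighted total:
  Written exam 97 × 0.27 = 26.19
  Fieldwork 91 × 0.09 = 8.19
  Midterm exam 100 × 0.1 = 10
  Capstone 68 × 0.15 = 10.2
  Participation 91 × 0.1 = 9.1
  Problem sets 84.9 × 0.07 = 5.943
  Term project 80.5 × 0.22 = 17.71
Sum = 87.333
87.333 is ≥ 69 and < 88 → Meets

Meets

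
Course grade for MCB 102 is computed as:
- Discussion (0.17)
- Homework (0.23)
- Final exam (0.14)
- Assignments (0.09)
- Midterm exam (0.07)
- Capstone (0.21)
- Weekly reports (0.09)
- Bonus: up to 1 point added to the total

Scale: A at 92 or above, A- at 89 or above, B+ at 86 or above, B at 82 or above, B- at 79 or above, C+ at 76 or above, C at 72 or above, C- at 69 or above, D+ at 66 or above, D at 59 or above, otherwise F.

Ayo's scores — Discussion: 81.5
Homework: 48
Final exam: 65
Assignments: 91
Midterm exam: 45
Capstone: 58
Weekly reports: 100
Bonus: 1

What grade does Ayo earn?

D+

Weighted total:
  Discussion 81.5 × 0.17 = 13.855
  Homework 48 × 0.23 = 11.04
  Final exam 65 × 0.14 = 9.1
  Assignments 91 × 0.09 = 8.19
  Midterm exam 45 × 0.07 = 3.15
  Capstone 58 × 0.21 = 12.18
  Weekly reports 100 × 0.09 = 9
Sum = 66.515
Bonus: 66.515 + 1 = 67.515
67.515 is ≥ 66 and < 69 → D+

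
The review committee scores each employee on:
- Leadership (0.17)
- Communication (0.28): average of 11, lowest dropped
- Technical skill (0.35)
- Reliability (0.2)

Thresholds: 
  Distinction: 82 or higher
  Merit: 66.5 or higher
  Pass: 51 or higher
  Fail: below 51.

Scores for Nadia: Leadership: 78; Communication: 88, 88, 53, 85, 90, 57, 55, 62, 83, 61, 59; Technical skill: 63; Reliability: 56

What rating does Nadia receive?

Merit

Communication: drop 53 → average of remaining 10 = 728/10 = 72.8
Weighted total:
  Leadership 78 × 0.17 = 13.26
  Communication 72.8 × 0.28 = 20.384
  Technical skill 63 × 0.35 = 22.05
  Reliability 56 × 0.2 = 11.2
Sum = 66.894
66.894 is ≥ 66.5 and < 82 → Merit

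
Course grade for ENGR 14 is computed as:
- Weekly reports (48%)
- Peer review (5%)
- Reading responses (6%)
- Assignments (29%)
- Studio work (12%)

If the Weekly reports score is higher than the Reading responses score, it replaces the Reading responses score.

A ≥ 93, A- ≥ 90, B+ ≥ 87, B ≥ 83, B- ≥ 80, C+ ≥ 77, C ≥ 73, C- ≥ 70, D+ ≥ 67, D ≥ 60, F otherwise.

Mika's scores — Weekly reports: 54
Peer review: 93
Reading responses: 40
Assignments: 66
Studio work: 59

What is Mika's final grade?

Weekly reports (54) > Reading responses (40), so Reading responses counts as 54.
Weighted total:
  Weekly reports 54 × 0.48 = 25.92
  Peer review 93 × 0.05 = 4.65
  Reading responses 54 × 0.06 = 3.24
  Assignments 66 × 0.29 = 19.14
  Studio work 59 × 0.12 = 7.08
Sum = 60.03
60.03 is ≥ 60 and < 67 → D

D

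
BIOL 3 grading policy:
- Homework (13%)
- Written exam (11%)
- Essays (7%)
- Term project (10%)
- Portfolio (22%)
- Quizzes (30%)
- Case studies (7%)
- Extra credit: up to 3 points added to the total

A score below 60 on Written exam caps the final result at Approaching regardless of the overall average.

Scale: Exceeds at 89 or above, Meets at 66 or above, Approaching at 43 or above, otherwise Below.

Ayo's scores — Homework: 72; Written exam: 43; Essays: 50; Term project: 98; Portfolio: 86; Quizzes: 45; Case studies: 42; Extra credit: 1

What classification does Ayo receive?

Approaching

Written exam score 43 < 60: minimum not met.
Weighted total:
  Homework 72 × 0.13 = 9.36
  Written exam 43 × 0.11 = 4.73
  Essays 50 × 0.07 = 3.5
  Term project 98 × 0.1 = 9.8
  Portfolio 86 × 0.22 = 18.92
  Quizzes 45 × 0.3 = 13.5
  Case studies 42 × 0.07 = 2.94
Sum = 62.75
Extra credit: 62.75 + 1 = 63.75
63.75 would be Approaching; cap at Approaching applies → Approaching.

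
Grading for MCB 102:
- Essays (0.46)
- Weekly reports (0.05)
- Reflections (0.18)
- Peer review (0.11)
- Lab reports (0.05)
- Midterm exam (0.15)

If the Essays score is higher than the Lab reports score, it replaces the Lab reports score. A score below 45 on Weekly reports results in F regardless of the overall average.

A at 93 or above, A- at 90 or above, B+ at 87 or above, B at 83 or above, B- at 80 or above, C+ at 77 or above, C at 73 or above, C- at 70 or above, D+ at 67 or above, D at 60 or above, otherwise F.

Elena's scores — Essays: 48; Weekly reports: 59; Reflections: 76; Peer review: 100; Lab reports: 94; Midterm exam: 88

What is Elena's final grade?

Essays (48) ≤ Lab reports (94), so Lab reports stays at 94.
Weekly reports score 59 ≥ 45: minimum met.
Weighted total:
  Essays 48 × 0.46 = 22.08
  Weekly reports 59 × 0.05 = 2.95
  Reflections 76 × 0.18 = 13.68
  Peer review 100 × 0.11 = 11
  Lab reports 94 × 0.05 = 4.7
  Midterm exam 88 × 0.15 = 13.2
Sum = 67.61
67.61 is ≥ 67 and < 70 → D+

D+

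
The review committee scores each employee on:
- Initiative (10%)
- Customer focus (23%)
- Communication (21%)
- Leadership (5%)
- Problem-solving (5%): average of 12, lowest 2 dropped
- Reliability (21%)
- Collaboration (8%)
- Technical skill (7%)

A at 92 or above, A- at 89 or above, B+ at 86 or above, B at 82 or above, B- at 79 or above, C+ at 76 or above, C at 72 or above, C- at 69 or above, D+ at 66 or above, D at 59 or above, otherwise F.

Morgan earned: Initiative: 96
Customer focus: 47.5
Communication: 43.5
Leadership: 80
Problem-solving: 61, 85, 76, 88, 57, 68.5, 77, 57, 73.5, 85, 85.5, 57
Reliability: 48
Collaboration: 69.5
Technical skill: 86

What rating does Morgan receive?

Problem-solving: drop 57, 57 → average of remaining 10 = 756.5/10 = 75.65
Weighted total:
  Initiative 96 × 0.1 = 9.6
  Customer focus 47.5 × 0.23 = 10.925
  Communication 43.5 × 0.21 = 9.135
  Leadership 80 × 0.05 = 4
  Problem-solving 75.65 × 0.05 = 3.7825
  Reliability 48 × 0.21 = 10.08
  Collaboration 69.5 × 0.08 = 5.56
  Technical skill 86 × 0.07 = 6.02
Sum = 59.1025
59.1025 is ≥ 59 and < 66 → D

D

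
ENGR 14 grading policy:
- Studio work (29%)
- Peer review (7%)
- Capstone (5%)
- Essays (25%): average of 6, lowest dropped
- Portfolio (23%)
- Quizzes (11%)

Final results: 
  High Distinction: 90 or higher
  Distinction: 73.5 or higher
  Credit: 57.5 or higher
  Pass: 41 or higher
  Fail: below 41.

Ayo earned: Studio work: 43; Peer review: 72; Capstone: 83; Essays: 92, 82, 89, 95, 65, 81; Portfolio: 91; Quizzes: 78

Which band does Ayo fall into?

Credit

Essays: drop 65 → average of remaining 5 = 439/5 = 87.8
Weighted total:
  Studio work 43 × 0.29 = 12.47
  Peer review 72 × 0.07 = 5.04
  Capstone 83 × 0.05 = 4.15
  Essays 87.8 × 0.25 = 21.95
  Portfolio 91 × 0.23 = 20.93
  Quizzes 78 × 0.11 = 8.58
Sum = 73.12
73.12 is ≥ 57.5 and < 73.5 → Credit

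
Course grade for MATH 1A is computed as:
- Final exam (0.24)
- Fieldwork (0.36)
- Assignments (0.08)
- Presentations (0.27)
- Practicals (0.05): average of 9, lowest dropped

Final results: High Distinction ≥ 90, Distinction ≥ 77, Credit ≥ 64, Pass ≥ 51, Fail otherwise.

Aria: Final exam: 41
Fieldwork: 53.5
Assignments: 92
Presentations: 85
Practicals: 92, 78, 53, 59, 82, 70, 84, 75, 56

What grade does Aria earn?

Practicals: drop 53 → average of remaining 8 = 596/8 = 74.5
Weighted total:
  Final exam 41 × 0.24 = 9.84
  Fieldwork 53.5 × 0.36 = 19.26
  Assignments 92 × 0.08 = 7.36
  Presentations 85 × 0.27 = 22.95
  Practicals 74.5 × 0.05 = 3.725
Sum = 63.135
63.135 is ≥ 51 and < 64 → Pass

Pass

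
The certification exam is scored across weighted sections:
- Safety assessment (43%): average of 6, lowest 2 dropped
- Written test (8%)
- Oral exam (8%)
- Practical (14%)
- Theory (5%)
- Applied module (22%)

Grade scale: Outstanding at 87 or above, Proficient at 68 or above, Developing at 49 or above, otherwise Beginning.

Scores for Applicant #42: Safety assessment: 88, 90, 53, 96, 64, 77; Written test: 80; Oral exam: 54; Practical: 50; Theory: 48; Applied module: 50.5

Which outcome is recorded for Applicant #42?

Safety assessment: drop 53, 64 → average of remaining 4 = 351/4 = 87.75
Weighted total:
  Safety assessment 87.75 × 0.43 = 37.7325
  Written test 80 × 0.08 = 6.4
  Oral exam 54 × 0.08 = 4.32
  Practical 50 × 0.14 = 7
  Theory 48 × 0.05 = 2.4
  Applied module 50.5 × 0.22 = 11.11
Sum = 68.9625
68.9625 is ≥ 68 and < 87 → Proficient

Proficient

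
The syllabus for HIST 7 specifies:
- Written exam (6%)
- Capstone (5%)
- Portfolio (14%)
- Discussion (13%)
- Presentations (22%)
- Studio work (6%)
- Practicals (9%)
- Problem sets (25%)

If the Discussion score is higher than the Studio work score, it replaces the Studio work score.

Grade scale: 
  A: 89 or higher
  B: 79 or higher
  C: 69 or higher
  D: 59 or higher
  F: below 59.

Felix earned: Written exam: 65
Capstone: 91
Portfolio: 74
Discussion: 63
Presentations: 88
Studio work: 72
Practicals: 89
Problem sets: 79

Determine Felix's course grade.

Discussion (63) ≤ Studio work (72), so Studio work stays at 72.
Weighted total:
  Written exam 65 × 0.06 = 3.9
  Capstone 91 × 0.05 = 4.55
  Portfolio 74 × 0.14 = 10.36
  Discussion 63 × 0.13 = 8.19
  Presentations 88 × 0.22 = 19.36
  Studio work 72 × 0.06 = 4.32
  Practicals 89 × 0.09 = 8.01
  Problem sets 79 × 0.25 = 19.75
Sum = 78.44
78.44 is ≥ 69 and < 79 → C

C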